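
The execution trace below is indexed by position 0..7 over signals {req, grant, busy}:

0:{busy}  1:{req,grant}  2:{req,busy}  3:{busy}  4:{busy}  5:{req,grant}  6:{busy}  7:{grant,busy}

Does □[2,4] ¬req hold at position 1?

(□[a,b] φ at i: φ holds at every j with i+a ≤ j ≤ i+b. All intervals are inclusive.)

Check ¬req at every j in [3,5]:
  j=3: true
  j=4: true
  j=5: false
Fails at j=5 → formula fails.

False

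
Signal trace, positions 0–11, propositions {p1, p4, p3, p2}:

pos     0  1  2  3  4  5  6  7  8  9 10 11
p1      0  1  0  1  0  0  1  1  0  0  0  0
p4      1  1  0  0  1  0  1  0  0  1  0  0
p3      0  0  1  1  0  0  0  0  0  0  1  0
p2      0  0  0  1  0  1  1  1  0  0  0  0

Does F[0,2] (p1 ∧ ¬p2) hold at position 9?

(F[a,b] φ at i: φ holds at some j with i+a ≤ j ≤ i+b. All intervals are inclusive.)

False

Check (p1 ∧ ¬p2) at each j in [9,11]:
  j=9: false
  j=10: false
  j=11: false
No position in the window satisfies it → formula fails.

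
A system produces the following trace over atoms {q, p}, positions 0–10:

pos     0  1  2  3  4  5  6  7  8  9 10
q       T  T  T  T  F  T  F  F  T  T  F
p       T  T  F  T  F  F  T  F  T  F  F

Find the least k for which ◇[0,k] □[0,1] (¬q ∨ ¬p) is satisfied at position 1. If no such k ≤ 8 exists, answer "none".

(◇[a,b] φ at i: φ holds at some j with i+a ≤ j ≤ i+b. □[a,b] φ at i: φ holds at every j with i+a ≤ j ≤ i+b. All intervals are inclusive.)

3

Scan j = 1,2,… for □[0,1] (¬q ∨ ¬p):
  j=1: fails
  j=2: fails
  j=3: fails
  j=4: holds
First hit at j=4, so smallest k = 4-1 = 3.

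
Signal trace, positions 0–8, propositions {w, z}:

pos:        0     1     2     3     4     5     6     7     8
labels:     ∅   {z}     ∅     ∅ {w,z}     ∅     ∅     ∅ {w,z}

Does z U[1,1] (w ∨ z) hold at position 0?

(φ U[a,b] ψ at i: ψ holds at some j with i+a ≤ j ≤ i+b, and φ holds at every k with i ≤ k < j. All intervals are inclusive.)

No

Need some j in [1,1] with (w ∨ z), and z at every k in [0,j-1].
  j=1: (w ∨ z) holds, but z fails at k=0 → not this j.
No j in the window works → until fails.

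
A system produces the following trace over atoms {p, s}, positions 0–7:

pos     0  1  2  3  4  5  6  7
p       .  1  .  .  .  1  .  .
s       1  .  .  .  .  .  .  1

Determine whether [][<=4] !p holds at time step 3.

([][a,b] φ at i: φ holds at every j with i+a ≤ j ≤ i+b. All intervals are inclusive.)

Check !p at every j in [3,7]:
  j=3: true
  j=4: true
  j=5: false
  j=6: true
  j=7: true
Fails at j=5 → formula fails.

No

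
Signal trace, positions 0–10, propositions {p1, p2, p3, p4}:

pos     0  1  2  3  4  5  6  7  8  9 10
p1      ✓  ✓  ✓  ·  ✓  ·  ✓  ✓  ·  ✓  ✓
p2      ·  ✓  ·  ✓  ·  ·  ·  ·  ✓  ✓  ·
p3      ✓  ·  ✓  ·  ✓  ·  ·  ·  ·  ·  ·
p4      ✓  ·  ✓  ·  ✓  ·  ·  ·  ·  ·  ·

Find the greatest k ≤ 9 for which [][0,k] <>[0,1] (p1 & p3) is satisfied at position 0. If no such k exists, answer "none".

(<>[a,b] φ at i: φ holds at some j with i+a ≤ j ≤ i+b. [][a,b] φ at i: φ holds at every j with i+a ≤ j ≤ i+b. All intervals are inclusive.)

<>[0,1] (p1 & p3) must hold from j=0 onward; find where it first fails.
  j=0: holds
  j=1: holds
  j=2: holds
  j=3: holds
  j=4: holds
  j=5: fails
Holds on [0,4], so largest k = 4.

4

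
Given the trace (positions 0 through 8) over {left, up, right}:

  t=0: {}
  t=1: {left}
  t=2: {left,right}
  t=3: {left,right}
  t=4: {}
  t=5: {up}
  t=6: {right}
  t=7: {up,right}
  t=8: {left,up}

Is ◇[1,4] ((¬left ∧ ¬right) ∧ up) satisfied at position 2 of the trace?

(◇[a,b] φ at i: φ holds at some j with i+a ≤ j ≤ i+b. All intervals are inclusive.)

True

Check ((¬left ∧ ¬right) ∧ up) at each j in [3,6]:
  j=3: false
  j=4: false
  j=5: true
  j=6: false
Found at j=5 → formula holds.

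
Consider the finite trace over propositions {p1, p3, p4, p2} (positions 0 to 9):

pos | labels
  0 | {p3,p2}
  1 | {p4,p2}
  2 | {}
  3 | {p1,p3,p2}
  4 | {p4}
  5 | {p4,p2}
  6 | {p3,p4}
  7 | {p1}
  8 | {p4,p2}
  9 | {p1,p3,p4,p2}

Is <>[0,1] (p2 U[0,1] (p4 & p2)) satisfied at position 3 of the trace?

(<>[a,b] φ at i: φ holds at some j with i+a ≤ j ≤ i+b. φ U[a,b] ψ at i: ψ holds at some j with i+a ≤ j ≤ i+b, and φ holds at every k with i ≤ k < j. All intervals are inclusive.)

Does not hold

Check (p2 U[0,1] (p4 & p2)) at each j in [3,4]:
  j=3: fails
  j=4: fails
No position in the window satisfies it → formula fails.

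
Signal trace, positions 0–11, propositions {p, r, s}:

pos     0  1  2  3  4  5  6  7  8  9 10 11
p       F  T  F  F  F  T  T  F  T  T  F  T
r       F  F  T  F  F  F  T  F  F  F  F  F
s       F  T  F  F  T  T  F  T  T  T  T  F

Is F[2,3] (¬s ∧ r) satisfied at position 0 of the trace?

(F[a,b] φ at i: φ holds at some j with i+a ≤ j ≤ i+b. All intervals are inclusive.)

Check (¬s ∧ r) at each j in [2,3]:
  j=2: true
  j=3: false
Found at j=2 → formula holds.

True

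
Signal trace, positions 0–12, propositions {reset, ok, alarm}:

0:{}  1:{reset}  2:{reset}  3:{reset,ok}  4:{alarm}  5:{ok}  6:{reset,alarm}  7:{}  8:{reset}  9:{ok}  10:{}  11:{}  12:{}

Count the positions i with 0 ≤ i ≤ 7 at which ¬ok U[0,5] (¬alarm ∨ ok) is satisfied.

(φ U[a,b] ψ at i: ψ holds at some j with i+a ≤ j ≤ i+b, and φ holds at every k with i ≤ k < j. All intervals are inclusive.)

Evaluate at each i in [0,7]:
  i=0: ✓ (rhs at j=0)
  i=1: ✓ (rhs at j=1)
  i=2: ✓ (rhs at j=2)
  i=3: ✓ (rhs at j=3)
  i=4: ✓ (rhs at j=5; lhs holds on [4,4])
  i=5: ✓ (rhs at j=5)
  i=6: ✓ (rhs at j=7; lhs holds on [6,6])
  i=7: ✓ (rhs at j=7)
Positions where it holds: {0, 1, 2, 3, 4, 5, 6, 7} → 8.

8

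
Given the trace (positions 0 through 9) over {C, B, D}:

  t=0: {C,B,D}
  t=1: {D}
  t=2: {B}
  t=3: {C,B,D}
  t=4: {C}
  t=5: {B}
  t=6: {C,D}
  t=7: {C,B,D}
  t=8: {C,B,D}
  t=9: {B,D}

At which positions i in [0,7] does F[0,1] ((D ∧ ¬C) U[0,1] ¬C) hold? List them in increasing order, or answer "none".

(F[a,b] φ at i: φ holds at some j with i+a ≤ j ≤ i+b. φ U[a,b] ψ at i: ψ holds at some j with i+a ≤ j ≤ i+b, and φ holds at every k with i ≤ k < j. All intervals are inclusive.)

Evaluate at each i in [0,7]:
  i=0: ✓ (witness j=1)
  i=1: ✓ (witness j=1)
  i=2: ✓ (witness j=2)
  i=3: ✗ (none in [3,4])
  i=4: ✓ (witness j=5)
  i=5: ✓ (witness j=5)
  i=6: ✗ (none in [6,7])
  i=7: ✗ (none in [7,8])

0, 1, 2, 4, 5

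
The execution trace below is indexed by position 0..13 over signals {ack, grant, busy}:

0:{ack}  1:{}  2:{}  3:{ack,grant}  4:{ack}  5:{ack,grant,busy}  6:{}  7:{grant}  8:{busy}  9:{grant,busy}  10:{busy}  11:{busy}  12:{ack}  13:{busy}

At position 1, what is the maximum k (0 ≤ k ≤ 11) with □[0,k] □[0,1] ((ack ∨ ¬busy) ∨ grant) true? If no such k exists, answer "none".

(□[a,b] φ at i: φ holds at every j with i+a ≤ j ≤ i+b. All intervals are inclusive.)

□[0,1] ((ack ∨ ¬busy) ∨ grant) must hold from j=1 onward; find where it first fails.
  j=1: holds
  j=2: holds
  j=3: holds
  j=4: holds
  j=5: holds
  j=6: holds
  j=7: fails
Holds on [1,6], so largest k = 5.

5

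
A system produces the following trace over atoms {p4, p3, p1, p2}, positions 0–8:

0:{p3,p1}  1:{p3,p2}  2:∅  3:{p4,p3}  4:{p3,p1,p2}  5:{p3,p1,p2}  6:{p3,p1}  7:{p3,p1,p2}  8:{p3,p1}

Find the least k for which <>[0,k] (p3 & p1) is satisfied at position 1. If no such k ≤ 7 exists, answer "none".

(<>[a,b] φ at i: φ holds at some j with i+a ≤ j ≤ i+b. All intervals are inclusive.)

3

Scan j = 1,2,… for (p3 & p1):
  j=1: fails
  j=2: fails
  j=3: fails
  j=4: holds
First hit at j=4, so smallest k = 4-1 = 3.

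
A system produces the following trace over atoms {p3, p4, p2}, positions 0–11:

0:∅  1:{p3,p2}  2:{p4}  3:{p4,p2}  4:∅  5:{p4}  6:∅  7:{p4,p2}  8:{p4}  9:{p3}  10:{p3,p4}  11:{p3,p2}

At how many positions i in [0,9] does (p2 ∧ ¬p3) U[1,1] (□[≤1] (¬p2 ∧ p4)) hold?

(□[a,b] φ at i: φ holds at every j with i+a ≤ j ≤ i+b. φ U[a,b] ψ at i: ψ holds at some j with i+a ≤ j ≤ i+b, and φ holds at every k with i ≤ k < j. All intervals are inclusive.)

Evaluate at each i in [0,9]:
  i=0: ✗ (no rhs in [1,1])
  i=1: ✗ (no rhs in [2,2])
  i=2: ✗ (no rhs in [3,3])
  i=3: ✗ (no rhs in [4,4])
  i=4: ✗ (no rhs in [5,5])
  i=5: ✗ (no rhs in [6,6])
  i=6: ✗ (no rhs in [7,7])
  i=7: ✗ (no rhs in [8,8])
  i=8: ✗ (no rhs in [9,9])
  i=9: ✗ (no rhs in [10,10])
Positions where it holds: {} → 0.

0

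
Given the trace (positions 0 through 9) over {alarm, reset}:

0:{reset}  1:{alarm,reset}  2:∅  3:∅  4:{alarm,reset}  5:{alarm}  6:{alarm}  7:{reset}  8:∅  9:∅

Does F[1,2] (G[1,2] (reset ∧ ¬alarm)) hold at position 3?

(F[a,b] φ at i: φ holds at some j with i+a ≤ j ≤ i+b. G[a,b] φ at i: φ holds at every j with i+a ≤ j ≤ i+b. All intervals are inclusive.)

No

Check G[1,2] (reset ∧ ¬alarm) at each j in [4,5]:
  j=4: fails at 5
  j=5: fails at 6
No position in the window satisfies it → formula fails.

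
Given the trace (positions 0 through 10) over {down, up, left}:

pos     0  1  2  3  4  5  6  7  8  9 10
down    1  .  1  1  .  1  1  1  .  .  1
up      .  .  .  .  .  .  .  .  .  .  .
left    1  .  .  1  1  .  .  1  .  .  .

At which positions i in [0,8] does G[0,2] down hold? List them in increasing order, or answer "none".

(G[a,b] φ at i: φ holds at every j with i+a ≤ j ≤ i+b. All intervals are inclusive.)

Evaluate at each i in [0,8]:
  i=0: ✗ (fails at j=1)
  i=1: ✗ (fails at j=1)
  i=2: ✗ (fails at j=4)
  i=3: ✗ (fails at j=4)
  i=4: ✗ (fails at j=4)
  i=5: ✓ (all of [5,7])
  i=6: ✗ (fails at j=8)
  i=7: ✗ (fails at j=8)
  i=8: ✗ (fails at j=8)

5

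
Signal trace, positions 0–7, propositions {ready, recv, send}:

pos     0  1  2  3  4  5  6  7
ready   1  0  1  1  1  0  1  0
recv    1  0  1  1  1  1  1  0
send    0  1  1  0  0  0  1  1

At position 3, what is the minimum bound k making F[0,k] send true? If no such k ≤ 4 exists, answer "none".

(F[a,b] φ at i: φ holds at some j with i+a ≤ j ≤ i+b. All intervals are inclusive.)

3

Scan j = 3,4,… for send:
  j=3: fails
  j=4: fails
  j=5: fails
  j=6: holds
First hit at j=6, so smallest k = 6-3 = 3.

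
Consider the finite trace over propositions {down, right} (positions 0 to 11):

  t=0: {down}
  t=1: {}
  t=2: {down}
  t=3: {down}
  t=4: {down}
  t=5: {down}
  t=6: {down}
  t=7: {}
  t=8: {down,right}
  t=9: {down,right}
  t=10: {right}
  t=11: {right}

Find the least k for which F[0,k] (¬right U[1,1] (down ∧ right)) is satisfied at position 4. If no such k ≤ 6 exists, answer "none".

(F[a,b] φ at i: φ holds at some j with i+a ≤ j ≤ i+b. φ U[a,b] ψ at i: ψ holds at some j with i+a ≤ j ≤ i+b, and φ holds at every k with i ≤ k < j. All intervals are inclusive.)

3

Scan j = 4,5,… for (¬right U[1,1] (down ∧ right)):
  j=4: fails
  j=5: fails
  j=6: fails
  j=7: holds
First hit at j=7, so smallest k = 7-4 = 3.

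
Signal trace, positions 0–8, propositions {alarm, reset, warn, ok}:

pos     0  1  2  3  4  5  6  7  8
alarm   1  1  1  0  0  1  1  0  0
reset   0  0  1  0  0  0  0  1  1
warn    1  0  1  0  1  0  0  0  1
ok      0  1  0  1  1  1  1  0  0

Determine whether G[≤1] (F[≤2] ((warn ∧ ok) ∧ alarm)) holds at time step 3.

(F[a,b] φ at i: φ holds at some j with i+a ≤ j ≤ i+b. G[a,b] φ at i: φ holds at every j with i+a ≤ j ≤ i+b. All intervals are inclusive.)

Check F[≤2] ((warn ∧ ok) ∧ alarm) at every j in [3,4]:
  j=3: fails (none in [3,5])
  j=4: fails (none in [4,6])
Fails at j=3 → formula fails.

False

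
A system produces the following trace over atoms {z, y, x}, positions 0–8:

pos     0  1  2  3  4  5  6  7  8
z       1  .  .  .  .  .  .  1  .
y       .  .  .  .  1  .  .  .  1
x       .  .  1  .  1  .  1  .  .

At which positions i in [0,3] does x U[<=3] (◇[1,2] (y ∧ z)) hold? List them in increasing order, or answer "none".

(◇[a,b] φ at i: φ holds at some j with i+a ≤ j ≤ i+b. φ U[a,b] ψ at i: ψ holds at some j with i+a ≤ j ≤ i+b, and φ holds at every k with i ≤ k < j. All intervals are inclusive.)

Evaluate at each i in [0,3]:
  i=0: ✗ (no rhs in [0,3])
  i=1: ✗ (no rhs in [1,4])
  i=2: ✗ (no rhs in [2,5])
  i=3: ✗ (no rhs in [3,6])

none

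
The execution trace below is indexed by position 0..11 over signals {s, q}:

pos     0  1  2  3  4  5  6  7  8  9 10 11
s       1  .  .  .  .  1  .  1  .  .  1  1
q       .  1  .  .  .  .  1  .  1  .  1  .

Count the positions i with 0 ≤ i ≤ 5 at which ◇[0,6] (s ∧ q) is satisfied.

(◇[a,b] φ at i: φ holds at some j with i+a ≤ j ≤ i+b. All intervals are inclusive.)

2

Evaluate at each i in [0,5]:
  i=0: ✗ (none in [0,6])
  i=1: ✗ (none in [1,7])
  i=2: ✗ (none in [2,8])
  i=3: ✗ (none in [3,9])
  i=4: ✓ (witness j=10)
  i=5: ✓ (witness j=10)
Positions where it holds: {4, 5} → 2.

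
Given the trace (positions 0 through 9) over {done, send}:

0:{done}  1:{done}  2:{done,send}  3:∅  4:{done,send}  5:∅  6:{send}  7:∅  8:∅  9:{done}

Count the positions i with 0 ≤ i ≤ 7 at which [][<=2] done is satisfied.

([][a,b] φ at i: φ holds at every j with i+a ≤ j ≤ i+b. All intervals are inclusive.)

1

Evaluate at each i in [0,7]:
  i=0: ✓ (all of [0,2])
  i=1: ✗ (fails at j=3)
  i=2: ✗ (fails at j=3)
  i=3: ✗ (fails at j=3)
  i=4: ✗ (fails at j=5)
  i=5: ✗ (fails at j=5)
  i=6: ✗ (fails at j=6)
  i=7: ✗ (fails at j=7)
Positions where it holds: {0} → 1.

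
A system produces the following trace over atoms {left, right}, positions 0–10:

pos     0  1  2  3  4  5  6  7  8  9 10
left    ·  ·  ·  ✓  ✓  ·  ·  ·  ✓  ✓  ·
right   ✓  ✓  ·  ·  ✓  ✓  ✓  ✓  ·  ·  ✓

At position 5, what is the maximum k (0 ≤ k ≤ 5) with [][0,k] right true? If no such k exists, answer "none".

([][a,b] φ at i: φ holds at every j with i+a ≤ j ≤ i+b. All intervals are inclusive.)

2

right must hold from j=5 onward; find where it first fails.
  j=5: holds
  j=6: holds
  j=7: holds
  j=8: fails
Holds on [5,7], so largest k = 2.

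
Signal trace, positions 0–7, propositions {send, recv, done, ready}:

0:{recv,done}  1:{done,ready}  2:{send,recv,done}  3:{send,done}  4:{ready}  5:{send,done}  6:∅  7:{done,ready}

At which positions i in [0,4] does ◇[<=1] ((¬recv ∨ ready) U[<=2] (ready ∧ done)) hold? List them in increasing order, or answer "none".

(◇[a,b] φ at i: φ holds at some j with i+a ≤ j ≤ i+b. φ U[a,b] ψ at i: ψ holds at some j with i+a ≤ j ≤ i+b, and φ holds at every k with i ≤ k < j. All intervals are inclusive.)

Evaluate at each i in [0,4]:
  i=0: ✓ (witness j=1)
  i=1: ✓ (witness j=1)
  i=2: ✗ (none in [2,3])
  i=3: ✗ (none in [3,4])
  i=4: ✓ (witness j=5)

0, 1, 4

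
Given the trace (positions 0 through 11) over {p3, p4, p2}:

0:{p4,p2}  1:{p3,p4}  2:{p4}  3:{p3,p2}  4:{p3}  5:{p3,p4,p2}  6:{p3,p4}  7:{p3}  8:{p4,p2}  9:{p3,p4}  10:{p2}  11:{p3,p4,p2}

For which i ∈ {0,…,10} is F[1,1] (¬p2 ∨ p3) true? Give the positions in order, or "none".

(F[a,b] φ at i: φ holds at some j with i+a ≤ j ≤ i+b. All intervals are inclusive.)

Evaluate at each i in [0,10]:
  i=0: ✓ (witness j=1)
  i=1: ✓ (witness j=2)
  i=2: ✓ (witness j=3)
  i=3: ✓ (witness j=4)
  i=4: ✓ (witness j=5)
  i=5: ✓ (witness j=6)
  i=6: ✓ (witness j=7)
  i=7: ✗ (none in [8,8])
  i=8: ✓ (witness j=9)
  i=9: ✗ (none in [10,10])
  i=10: ✓ (witness j=11)

0, 1, 2, 3, 4, 5, 6, 8, 10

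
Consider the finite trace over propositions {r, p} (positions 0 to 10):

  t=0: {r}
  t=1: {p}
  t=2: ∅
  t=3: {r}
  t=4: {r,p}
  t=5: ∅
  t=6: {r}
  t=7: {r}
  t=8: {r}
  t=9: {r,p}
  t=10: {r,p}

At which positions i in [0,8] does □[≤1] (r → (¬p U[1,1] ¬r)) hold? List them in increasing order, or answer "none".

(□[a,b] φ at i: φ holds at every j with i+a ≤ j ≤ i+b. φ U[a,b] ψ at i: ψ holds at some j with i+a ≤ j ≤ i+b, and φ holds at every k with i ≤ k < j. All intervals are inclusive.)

0, 1

Evaluate at each i in [0,8]:
  i=0: ✓ (all of [0,1])
  i=1: ✓ (all of [1,2])
  i=2: ✗ (fails at j=3)
  i=3: ✗ (fails at j=3)
  i=4: ✗ (fails at j=4)
  i=5: ✗ (fails at j=6)
  i=6: ✗ (fails at j=6)
  i=7: ✗ (fails at j=7)
  i=8: ✗ (fails at j=8)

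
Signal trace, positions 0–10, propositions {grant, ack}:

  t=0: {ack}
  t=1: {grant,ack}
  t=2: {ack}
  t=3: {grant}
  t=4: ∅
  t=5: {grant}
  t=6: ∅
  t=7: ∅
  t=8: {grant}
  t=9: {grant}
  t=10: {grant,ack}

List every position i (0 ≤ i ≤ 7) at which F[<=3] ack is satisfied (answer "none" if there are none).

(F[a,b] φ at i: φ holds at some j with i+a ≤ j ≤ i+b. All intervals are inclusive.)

0, 1, 2, 7

Evaluate at each i in [0,7]:
  i=0: ✓ (witness j=0)
  i=1: ✓ (witness j=1)
  i=2: ✓ (witness j=2)
  i=3: ✗ (none in [3,6])
  i=4: ✗ (none in [4,7])
  i=5: ✗ (none in [5,8])
  i=6: ✗ (none in [6,9])
  i=7: ✓ (witness j=10)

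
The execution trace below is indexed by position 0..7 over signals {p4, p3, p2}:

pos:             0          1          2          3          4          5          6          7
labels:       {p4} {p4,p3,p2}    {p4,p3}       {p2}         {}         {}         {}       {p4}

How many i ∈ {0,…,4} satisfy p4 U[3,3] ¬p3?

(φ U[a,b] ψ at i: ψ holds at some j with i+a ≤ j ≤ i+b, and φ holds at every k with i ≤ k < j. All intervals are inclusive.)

1

Evaluate at each i in [0,4]:
  i=0: ✓ (rhs at j=3; lhs holds on [0,2])
  i=1: ✗ (lhs fails at k=3 before rhs at j=4)
  i=2: ✗ (lhs fails at k=3 before rhs at j=5)
  i=3: ✗ (lhs fails at k=3 before rhs at j=6)
  i=4: ✗ (lhs fails at k=4 before rhs at j=7)
Positions where it holds: {0} → 1.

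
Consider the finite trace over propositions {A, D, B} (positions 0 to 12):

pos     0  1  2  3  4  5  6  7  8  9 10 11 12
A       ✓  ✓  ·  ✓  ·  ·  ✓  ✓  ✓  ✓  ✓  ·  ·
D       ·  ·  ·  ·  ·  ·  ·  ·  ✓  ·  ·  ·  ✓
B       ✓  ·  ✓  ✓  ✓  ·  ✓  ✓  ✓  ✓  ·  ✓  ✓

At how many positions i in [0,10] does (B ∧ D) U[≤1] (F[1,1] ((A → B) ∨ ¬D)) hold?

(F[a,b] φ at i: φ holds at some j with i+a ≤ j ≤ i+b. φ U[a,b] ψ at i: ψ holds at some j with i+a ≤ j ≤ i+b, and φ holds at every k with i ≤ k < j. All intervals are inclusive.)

11

Evaluate at each i in [0,10]:
  i=0: ✓ (rhs at j=0)
  i=1: ✓ (rhs at j=1)
  i=2: ✓ (rhs at j=2)
  i=3: ✓ (rhs at j=3)
  i=4: ✓ (rhs at j=4)
  i=5: ✓ (rhs at j=5)
  i=6: ✓ (rhs at j=6)
  i=7: ✓ (rhs at j=7)
  i=8: ✓ (rhs at j=8)
  i=9: ✓ (rhs at j=9)
  i=10: ✓ (rhs at j=10)
Positions where it holds: {0, 1, 2, 3, 4, 5, 6, 7, 8, 9, 10} → 11.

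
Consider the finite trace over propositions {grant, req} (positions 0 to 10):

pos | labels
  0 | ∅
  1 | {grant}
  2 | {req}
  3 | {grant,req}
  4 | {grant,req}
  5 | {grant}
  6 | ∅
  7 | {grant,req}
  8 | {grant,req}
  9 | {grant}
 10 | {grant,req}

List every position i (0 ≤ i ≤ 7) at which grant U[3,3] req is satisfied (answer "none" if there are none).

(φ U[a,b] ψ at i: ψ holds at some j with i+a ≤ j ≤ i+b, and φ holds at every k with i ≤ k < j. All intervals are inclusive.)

Evaluate at each i in [0,7]:
  i=0: ✗ (lhs fails at k=0 before rhs at j=3)
  i=1: ✗ (lhs fails at k=2 before rhs at j=4)
  i=2: ✗ (no rhs in [5,5])
  i=3: ✗ (no rhs in [6,6])
  i=4: ✗ (lhs fails at k=6 before rhs at j=7)
  i=5: ✗ (lhs fails at k=6 before rhs at j=8)
  i=6: ✗ (no rhs in [9,9])
  i=7: ✓ (rhs at j=10; lhs holds on [7,9])

7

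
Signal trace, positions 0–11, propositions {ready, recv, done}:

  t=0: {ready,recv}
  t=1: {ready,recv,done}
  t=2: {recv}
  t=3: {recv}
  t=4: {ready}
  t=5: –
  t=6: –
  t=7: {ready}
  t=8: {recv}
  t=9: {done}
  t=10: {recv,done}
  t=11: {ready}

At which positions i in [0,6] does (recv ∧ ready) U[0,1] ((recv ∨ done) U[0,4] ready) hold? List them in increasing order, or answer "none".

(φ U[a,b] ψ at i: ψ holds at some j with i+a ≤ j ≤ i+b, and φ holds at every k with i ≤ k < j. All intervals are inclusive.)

0, 1, 2, 3, 4

Evaluate at each i in [0,6]:
  i=0: ✓ (rhs at j=0)
  i=1: ✓ (rhs at j=1)
  i=2: ✓ (rhs at j=2)
  i=3: ✓ (rhs at j=3)
  i=4: ✓ (rhs at j=4)
  i=5: ✗ (no rhs in [5,6])
  i=6: ✗ (lhs fails at k=6 before rhs at j=7)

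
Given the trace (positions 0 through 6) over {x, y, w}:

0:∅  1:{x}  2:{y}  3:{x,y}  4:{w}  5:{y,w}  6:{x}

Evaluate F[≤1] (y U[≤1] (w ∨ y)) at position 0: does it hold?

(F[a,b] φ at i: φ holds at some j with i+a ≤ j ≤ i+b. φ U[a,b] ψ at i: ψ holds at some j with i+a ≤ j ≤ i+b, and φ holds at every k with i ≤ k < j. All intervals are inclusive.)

Check (y U[≤1] (w ∨ y)) at each j in [0,1]:
  j=0: fails
  j=1: fails
No position in the window satisfies it → formula fails.

False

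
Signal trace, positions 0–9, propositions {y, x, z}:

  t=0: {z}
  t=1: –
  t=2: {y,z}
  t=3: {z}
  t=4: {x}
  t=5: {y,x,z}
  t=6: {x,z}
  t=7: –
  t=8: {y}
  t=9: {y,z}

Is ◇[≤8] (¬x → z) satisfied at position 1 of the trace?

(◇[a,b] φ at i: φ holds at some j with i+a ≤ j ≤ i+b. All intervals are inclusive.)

Yes

Check (¬x → z) at each j in [1,9]:
  j=1: false
  j=2: true
  j=3: true
  j=4: true
  j=5: true
  j=6: true
  j=7: false
  j=8: false
  j=9: true
Found at j=2 → formula holds.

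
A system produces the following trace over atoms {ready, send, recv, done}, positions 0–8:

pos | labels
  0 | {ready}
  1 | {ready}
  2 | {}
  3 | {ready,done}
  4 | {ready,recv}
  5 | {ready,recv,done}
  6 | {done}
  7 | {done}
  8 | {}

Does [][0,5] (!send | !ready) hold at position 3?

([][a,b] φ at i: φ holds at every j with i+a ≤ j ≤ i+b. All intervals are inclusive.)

Yes

Check (!send | !ready) at every j in [3,8]:
  j=3: true
  j=4: true
  j=5: true
  j=6: true
  j=7: true
  j=8: true
All positions satisfy it → formula holds.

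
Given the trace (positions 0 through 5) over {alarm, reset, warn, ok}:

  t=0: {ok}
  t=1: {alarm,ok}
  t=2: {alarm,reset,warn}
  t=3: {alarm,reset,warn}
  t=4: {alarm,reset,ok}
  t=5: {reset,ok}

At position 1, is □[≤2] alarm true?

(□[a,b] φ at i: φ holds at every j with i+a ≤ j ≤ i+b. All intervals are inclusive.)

True

Check alarm at every j in [1,3]:
  j=1: true
  j=2: true
  j=3: true
All positions satisfy it → formula holds.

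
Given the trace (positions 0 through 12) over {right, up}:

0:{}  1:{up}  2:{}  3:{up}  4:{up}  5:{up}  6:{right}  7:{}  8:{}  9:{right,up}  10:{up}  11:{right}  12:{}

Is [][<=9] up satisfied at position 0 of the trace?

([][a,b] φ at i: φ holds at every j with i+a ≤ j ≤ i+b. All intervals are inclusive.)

No

Check up at every j in [0,9]:
  j=0: false
  j=1: true
  j=2: false
  j=3: true
  j=4: true
  j=5: true
  j=6: false
  j=7: false
  j=8: false
  j=9: true
Fails at j=0 → formula fails.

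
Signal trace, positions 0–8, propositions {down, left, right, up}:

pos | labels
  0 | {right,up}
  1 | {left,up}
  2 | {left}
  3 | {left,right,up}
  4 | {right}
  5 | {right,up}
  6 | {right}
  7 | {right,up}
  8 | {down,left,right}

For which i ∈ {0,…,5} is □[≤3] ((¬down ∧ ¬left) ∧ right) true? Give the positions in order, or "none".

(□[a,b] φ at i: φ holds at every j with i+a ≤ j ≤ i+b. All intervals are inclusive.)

Evaluate at each i in [0,5]:
  i=0: ✗ (fails at j=1)
  i=1: ✗ (fails at j=1)
  i=2: ✗ (fails at j=2)
  i=3: ✗ (fails at j=3)
  i=4: ✓ (all of [4,7])
  i=5: ✗ (fails at j=8)

4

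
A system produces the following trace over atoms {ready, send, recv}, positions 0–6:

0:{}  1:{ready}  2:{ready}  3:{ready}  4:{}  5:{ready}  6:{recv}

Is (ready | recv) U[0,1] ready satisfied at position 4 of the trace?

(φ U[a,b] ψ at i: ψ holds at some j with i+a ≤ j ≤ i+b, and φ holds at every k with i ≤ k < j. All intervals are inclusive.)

No

Need some j in [4,5] with ready, and (ready | recv) at every k in [4,j-1].
  j=4: ready false.
  j=5: ready holds, but (ready | recv) fails at k=4 → not this j.
No j in the window works → until fails.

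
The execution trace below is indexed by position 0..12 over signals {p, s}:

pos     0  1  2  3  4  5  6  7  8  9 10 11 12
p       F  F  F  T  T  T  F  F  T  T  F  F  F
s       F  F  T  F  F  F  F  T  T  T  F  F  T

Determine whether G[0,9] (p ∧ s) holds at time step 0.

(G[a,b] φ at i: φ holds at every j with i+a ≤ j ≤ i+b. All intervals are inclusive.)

No

Check (p ∧ s) at every j in [0,9]:
  j=0: false
  j=1: false
  j=2: false
  j=3: false
  j=4: false
  j=5: false
  j=6: false
  j=7: false
  j=8: true
  j=9: true
Fails at j=0 → formula fails.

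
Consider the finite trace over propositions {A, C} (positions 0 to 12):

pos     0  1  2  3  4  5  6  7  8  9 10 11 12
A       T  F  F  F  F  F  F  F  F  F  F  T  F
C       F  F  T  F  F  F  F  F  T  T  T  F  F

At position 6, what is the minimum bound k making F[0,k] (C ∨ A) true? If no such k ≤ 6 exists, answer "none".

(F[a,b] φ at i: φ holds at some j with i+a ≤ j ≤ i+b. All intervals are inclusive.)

2

Scan j = 6,7,… for (C ∨ A):
  j=6: fails
  j=7: fails
  j=8: holds
First hit at j=8, so smallest k = 8-6 = 2.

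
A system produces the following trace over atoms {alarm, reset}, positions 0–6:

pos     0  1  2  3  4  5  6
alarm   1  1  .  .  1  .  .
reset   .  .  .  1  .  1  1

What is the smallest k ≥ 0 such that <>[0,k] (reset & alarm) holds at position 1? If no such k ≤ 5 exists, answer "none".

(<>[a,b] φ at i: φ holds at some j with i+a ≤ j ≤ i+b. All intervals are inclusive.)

Scan j = 1,2,… for (reset & alarm):
  j=1: fails
  j=2: fails
  j=3: fails
  j=4: fails
  j=5: fails
  j=6: fails
No j in [1,6] satisfies it → none.

none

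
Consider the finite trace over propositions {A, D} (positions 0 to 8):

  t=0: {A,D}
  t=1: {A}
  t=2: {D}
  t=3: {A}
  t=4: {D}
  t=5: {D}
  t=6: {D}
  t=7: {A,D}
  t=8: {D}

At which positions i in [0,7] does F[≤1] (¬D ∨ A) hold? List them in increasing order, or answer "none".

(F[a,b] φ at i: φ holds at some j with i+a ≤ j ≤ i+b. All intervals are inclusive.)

Evaluate at each i in [0,7]:
  i=0: ✓ (witness j=0)
  i=1: ✓ (witness j=1)
  i=2: ✓ (witness j=3)
  i=3: ✓ (witness j=3)
  i=4: ✗ (none in [4,5])
  i=5: ✗ (none in [5,6])
  i=6: ✓ (witness j=7)
  i=7: ✓ (witness j=7)

0, 1, 2, 3, 6, 7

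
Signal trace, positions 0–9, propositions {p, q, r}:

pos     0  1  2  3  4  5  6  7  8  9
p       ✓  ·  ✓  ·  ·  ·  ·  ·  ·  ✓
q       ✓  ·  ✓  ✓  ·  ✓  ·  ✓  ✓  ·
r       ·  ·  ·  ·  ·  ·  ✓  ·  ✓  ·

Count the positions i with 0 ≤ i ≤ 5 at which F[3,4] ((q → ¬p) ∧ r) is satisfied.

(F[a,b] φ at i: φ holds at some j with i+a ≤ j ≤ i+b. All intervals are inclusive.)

4

Evaluate at each i in [0,5]:
  i=0: ✗ (none in [3,4])
  i=1: ✗ (none in [4,5])
  i=2: ✓ (witness j=6)
  i=3: ✓ (witness j=6)
  i=4: ✓ (witness j=8)
  i=5: ✓ (witness j=8)
Positions where it holds: {2, 3, 4, 5} → 4.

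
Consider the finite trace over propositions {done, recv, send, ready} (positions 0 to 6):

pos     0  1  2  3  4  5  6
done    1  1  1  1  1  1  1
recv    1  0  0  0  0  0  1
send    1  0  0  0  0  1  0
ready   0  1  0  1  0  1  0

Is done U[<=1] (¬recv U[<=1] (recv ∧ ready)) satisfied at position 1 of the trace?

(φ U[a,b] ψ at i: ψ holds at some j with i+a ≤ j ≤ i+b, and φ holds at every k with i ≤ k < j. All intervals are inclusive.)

Need some j in [1,2] with (¬recv U[<=1] (recv ∧ ready)), and done at every k in [1,j-1].
  j=1: (¬recv U[<=1] (recv ∧ ready)) — fails.
  j=2: (¬recv U[<=1] (recv ∧ ready)) — fails.
No j in the window works → until fails.

No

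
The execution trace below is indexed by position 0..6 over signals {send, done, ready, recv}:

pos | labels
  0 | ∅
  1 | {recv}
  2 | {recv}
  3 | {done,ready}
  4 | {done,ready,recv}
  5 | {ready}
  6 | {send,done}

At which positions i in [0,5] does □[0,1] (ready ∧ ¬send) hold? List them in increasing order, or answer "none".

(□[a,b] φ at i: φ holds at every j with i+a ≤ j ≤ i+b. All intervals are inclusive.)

3, 4

Evaluate at each i in [0,5]:
  i=0: ✗ (fails at j=0)
  i=1: ✗ (fails at j=1)
  i=2: ✗ (fails at j=2)
  i=3: ✓ (all of [3,4])
  i=4: ✓ (all of [4,5])
  i=5: ✗ (fails at j=6)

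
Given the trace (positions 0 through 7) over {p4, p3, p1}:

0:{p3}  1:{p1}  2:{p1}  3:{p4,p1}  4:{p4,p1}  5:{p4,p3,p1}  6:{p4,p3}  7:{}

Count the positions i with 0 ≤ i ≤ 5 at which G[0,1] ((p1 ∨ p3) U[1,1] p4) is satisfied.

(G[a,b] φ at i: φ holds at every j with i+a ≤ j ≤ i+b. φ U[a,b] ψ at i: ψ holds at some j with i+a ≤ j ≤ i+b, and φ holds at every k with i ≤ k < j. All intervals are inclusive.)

Evaluate at each i in [0,5]:
  i=0: ✗ (fails at j=0)
  i=1: ✗ (fails at j=1)
  i=2: ✓ (all of [2,3])
  i=3: ✓ (all of [3,4])
  i=4: ✓ (all of [4,5])
  i=5: ✗ (fails at j=6)
Positions where it holds: {2, 3, 4} → 3.

3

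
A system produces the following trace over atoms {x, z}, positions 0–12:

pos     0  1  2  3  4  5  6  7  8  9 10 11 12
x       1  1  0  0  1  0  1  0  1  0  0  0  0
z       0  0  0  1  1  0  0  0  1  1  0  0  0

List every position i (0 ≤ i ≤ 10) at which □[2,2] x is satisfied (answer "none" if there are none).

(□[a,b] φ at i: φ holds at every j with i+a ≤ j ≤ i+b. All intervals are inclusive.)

Evaluate at each i in [0,10]:
  i=0: ✗ (fails at j=2)
  i=1: ✗ (fails at j=3)
  i=2: ✓ (all of [4,4])
  i=3: ✗ (fails at j=5)
  i=4: ✓ (all of [6,6])
  i=5: ✗ (fails at j=7)
  i=6: ✓ (all of [8,8])
  i=7: ✗ (fails at j=9)
  i=8: ✗ (fails at j=10)
  i=9: ✗ (fails at j=11)
  i=10: ✗ (fails at j=12)

2, 4, 6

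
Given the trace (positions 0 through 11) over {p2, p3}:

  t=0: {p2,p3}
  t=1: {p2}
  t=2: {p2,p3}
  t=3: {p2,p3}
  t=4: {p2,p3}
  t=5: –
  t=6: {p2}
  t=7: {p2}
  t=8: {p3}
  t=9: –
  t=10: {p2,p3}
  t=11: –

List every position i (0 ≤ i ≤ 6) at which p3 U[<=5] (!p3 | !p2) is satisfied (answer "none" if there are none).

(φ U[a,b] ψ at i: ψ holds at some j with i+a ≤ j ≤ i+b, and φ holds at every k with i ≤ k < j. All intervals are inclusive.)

0, 1, 2, 3, 4, 5, 6

Evaluate at each i in [0,6]:
  i=0: ✓ (rhs at j=1; lhs holds on [0,0])
  i=1: ✓ (rhs at j=1)
  i=2: ✓ (rhs at j=5; lhs holds on [2,4])
  i=3: ✓ (rhs at j=5; lhs holds on [3,4])
  i=4: ✓ (rhs at j=5; lhs holds on [4,4])
  i=5: ✓ (rhs at j=5)
  i=6: ✓ (rhs at j=6)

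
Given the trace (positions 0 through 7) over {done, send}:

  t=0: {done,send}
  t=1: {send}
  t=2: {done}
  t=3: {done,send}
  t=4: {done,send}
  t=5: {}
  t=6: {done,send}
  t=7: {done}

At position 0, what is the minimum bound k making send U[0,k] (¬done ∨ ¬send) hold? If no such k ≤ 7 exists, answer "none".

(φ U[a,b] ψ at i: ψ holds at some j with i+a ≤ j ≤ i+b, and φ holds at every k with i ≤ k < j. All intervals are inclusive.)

Need earliest j ≥ 0 with (¬done ∨ ¬send), and send at every k in [0,j-1].
  j=0: rhs fails.
  j=1: rhs holds; lhs holds on [0,0]. k = 1.

1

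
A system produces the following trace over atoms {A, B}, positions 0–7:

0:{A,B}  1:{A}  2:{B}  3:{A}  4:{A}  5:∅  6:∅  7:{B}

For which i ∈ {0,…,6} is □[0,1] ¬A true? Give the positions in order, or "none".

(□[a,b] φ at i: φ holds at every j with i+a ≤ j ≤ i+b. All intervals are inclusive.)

Evaluate at each i in [0,6]:
  i=0: ✗ (fails at j=0)
  i=1: ✗ (fails at j=1)
  i=2: ✗ (fails at j=3)
  i=3: ✗ (fails at j=3)
  i=4: ✗ (fails at j=4)
  i=5: ✓ (all of [5,6])
  i=6: ✓ (all of [6,7])

5, 6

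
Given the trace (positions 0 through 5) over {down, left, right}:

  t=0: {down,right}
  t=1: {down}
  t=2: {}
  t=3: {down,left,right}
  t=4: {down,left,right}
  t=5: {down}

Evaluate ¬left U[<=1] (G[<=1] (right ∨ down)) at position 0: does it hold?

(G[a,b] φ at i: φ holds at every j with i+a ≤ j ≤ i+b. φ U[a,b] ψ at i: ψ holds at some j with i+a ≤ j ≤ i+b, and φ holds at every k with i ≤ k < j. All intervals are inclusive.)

Holds

Need some j in [0,1] with G[<=1] (right ∨ down), and ¬left at every k in [0,j-1].
  j=0: G[<=1] (right ∨ down) holds; no prefix to check → satisfied.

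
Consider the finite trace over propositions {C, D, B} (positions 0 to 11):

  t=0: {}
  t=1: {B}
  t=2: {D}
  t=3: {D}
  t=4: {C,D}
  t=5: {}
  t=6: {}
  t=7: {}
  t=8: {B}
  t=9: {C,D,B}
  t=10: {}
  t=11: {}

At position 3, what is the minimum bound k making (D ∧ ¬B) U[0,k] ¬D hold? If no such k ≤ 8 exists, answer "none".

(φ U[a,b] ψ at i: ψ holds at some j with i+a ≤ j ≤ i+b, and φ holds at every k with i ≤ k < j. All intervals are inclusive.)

2

Need earliest j ≥ 3 with ¬D, and (D ∧ ¬B) at every k in [3,j-1].
  j=3: rhs fails.
  j=4: rhs fails.
  j=5: rhs holds; lhs holds on [3,4]. k = 2.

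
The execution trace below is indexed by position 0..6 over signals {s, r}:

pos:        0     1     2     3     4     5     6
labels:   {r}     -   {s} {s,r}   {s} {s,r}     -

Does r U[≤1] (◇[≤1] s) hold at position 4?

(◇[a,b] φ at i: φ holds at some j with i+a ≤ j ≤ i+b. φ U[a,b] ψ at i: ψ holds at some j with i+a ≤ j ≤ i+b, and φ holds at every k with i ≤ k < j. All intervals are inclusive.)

Yes

Need some j in [4,5] with ◇[≤1] s, and r at every k in [4,j-1].
  j=4: ◇[≤1] s holds; no prefix to check → satisfied.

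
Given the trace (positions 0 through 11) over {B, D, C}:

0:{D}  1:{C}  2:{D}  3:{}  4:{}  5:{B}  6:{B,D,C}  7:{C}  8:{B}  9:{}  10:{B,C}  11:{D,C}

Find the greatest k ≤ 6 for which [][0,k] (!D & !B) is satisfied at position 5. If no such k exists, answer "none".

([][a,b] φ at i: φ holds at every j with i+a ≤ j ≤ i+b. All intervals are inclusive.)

(!D & !B) must hold from j=5 onward; find where it first fails.
  j=5: fails → no k works.

none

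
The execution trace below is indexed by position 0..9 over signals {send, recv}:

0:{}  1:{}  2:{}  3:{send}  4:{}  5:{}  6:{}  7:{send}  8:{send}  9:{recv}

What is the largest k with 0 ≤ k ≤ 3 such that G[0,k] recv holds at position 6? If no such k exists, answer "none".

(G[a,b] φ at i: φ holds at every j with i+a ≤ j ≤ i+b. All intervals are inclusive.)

recv must hold from j=6 onward; find where it first fails.
  j=6: fails → no k works.

none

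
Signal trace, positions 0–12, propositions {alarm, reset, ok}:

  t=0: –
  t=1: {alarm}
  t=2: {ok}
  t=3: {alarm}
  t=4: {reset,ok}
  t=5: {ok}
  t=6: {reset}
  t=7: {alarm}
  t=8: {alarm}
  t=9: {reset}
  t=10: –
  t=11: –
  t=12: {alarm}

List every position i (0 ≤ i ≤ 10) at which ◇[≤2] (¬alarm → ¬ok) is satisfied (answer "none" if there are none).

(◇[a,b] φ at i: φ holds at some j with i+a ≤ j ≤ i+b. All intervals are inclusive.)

Evaluate at each i in [0,10]:
  i=0: ✓ (witness j=0)
  i=1: ✓ (witness j=1)
  i=2: ✓ (witness j=3)
  i=3: ✓ (witness j=3)
  i=4: ✓ (witness j=6)
  i=5: ✓ (witness j=6)
  i=6: ✓ (witness j=6)
  i=7: ✓ (witness j=7)
  i=8: ✓ (witness j=8)
  i=9: ✓ (witness j=9)
  i=10: ✓ (witness j=10)

0, 1, 2, 3, 4, 5, 6, 7, 8, 9, 10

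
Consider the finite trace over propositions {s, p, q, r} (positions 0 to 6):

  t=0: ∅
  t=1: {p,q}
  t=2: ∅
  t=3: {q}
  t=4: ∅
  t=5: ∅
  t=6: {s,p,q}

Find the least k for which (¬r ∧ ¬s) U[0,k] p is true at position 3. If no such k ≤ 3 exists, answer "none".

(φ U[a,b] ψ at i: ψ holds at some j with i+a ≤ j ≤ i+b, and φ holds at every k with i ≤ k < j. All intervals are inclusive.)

3

Need earliest j ≥ 3 with p, and (¬r ∧ ¬s) at every k in [3,j-1].
  j=3: rhs fails.
  j=4: rhs fails.
  j=5: rhs fails.
  j=6: rhs holds; lhs holds on [3,5]. k = 3.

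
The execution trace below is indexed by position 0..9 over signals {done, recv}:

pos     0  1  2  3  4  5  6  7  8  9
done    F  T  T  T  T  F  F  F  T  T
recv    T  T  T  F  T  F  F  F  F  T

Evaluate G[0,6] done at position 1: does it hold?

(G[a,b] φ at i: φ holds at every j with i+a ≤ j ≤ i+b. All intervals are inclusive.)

False

Check done at every j in [1,7]:
  j=1: true
  j=2: true
  j=3: true
  j=4: true
  j=5: false
  j=6: false
  j=7: false
Fails at j=5 → formula fails.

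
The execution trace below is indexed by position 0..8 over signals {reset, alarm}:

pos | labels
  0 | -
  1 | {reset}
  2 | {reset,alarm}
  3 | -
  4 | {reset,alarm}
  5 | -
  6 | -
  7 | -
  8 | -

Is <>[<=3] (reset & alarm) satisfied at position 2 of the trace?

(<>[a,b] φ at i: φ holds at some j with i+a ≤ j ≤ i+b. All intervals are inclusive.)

Check (reset & alarm) at each j in [2,5]:
  j=2: true
  j=3: false
  j=4: true
  j=5: false
Found at j=2 → formula holds.

True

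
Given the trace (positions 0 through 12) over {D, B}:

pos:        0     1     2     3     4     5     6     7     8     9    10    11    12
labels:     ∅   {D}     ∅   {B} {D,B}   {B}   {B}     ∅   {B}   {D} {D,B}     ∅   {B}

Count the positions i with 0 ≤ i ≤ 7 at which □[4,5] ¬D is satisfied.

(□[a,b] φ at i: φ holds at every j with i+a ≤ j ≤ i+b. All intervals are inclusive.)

4

Evaluate at each i in [0,7]:
  i=0: ✗ (fails at j=4)
  i=1: ✓ (all of [5,6])
  i=2: ✓ (all of [6,7])
  i=3: ✓ (all of [7,8])
  i=4: ✗ (fails at j=9)
  i=5: ✗ (fails at j=9)
  i=6: ✗ (fails at j=10)
  i=7: ✓ (all of [11,12])
Positions where it holds: {1, 2, 3, 7} → 4.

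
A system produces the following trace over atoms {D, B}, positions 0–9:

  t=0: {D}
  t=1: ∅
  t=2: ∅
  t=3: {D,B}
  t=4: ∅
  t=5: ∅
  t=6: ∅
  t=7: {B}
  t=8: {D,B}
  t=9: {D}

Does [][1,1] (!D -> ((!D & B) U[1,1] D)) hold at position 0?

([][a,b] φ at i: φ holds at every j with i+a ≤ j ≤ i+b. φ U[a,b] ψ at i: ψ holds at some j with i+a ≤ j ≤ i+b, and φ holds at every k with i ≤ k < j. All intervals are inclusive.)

Check (!D -> ((!D & B) U[1,1] D)) at every j in [1,1]:
  j=1: antecedent true; consequent fails → ✗
Fails at j=1 → formula fails.

Does not hold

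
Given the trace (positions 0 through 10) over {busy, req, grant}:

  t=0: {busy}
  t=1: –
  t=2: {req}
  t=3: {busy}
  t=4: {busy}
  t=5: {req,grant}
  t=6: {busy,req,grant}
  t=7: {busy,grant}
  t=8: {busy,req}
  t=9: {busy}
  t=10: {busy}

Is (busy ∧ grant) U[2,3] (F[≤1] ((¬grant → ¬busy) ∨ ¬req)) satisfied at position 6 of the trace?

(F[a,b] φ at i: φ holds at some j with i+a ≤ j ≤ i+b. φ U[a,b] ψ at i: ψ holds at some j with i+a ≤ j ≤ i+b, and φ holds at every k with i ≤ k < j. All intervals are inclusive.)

True

Need some j in [8,9] with F[≤1] ((¬grant → ¬busy) ∨ ¬req), and (busy ∧ grant) at every k in [6,j-1].
  j=8: F[≤1] ((¬grant → ¬busy) ∨ ¬req) holds; (busy ∧ grant) holds at every k in [6,7] → satisfied.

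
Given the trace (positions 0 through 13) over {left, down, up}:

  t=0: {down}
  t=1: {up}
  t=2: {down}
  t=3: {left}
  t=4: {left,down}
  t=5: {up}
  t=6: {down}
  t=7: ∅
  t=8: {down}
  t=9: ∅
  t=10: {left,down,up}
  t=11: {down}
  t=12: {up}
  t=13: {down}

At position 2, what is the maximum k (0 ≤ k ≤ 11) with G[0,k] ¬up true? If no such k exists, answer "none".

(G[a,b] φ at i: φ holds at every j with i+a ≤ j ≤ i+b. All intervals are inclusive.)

2

¬up must hold from j=2 onward; find where it first fails.
  j=2: holds
  j=3: holds
  j=4: holds
  j=5: fails
Holds on [2,4], so largest k = 2.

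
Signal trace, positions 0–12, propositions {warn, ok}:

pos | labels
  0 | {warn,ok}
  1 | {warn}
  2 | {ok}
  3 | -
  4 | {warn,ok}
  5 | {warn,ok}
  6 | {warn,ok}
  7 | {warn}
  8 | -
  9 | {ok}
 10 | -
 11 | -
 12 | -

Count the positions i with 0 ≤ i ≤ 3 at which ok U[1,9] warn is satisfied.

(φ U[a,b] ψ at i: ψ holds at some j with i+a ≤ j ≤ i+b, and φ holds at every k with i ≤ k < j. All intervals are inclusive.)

1

Evaluate at each i in [0,3]:
  i=0: ✓ (rhs at j=1; lhs holds on [0,0])
  i=1: ✗ (lhs fails at k=1 before rhs at j=4)
  i=2: ✗ (lhs fails at k=3 before rhs at j=4)
  i=3: ✗ (lhs fails at k=3 before rhs at j=4)
Positions where it holds: {0} → 1.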